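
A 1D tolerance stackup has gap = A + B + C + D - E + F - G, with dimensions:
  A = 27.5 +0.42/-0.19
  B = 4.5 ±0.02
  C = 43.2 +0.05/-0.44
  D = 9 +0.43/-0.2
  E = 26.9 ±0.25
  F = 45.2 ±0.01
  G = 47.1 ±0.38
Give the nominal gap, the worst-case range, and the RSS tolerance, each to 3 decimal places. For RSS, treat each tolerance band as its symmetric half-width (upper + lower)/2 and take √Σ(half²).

nominal=55.400 wc=[53.910,56.960] rss=0.678

Stack each dimension's contribution:
  +A: nom +27.500 → Σnom=27.500; wc +0.420/-0.190 → slack +0.420/-0.190; half-tol=0.305, Σhalf²=0.093025
  +B: nom +4.500 → Σnom=32.000; wc +0.020/-0.020 → slack +0.440/-0.210; half-tol=0.020, Σhalf²=0.093425
  +C: nom +43.200 → Σnom=75.200; wc +0.050/-0.440 → slack +0.490/-0.650; half-tol=0.245, Σhalf²=0.153450
  +D: nom +9.000 → Σnom=84.200; wc +0.430/-0.200 → slack +0.920/-0.850; half-tol=0.315, Σhalf²=0.252675
  -E: nom -26.900 → Σnom=57.300; wc +0.250/-0.250 → slack +1.170/-1.100; half-tol=0.250, Σhalf²=0.315175
  +F: nom +45.200 → Σnom=102.500; wc +0.010/-0.010 → slack +1.180/-1.110; half-tol=0.010, Σhalf²=0.315275
  -G: nom -47.100 → Σnom=55.400; wc +0.380/-0.380 → slack +1.560/-1.490; half-tol=0.380, Σhalf²=0.459675
Nominal = 55.400. Worst-case = [55.400 - 1.490, 55.400 + 1.560] = [53.910, 56.960]. RSS = √0.459675 = 0.678.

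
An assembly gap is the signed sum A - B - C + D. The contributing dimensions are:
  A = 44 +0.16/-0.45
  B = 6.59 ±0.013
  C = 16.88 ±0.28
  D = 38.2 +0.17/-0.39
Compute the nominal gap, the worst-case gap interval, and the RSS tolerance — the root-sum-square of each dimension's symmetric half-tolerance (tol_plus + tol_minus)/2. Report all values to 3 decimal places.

nominal=58.730 wc=[57.597,59.353] rss=0.500

Stack each dimension's contribution:
  +A: nom +44.000 → Σnom=44.000; wc +0.160/-0.450 → slack +0.160/-0.450; half-tol=0.305, Σhalf²=0.093025
  -B: nom -6.590 → Σnom=37.410; wc +0.013/-0.013 → slack +0.173/-0.463; half-tol=0.013, Σhalf²=0.093194
  -C: nom -16.880 → Σnom=20.530; wc +0.280/-0.280 → slack +0.453/-0.743; half-tol=0.280, Σhalf²=0.171594
  +D: nom +38.200 → Σnom=58.730; wc +0.170/-0.390 → slack +0.623/-1.133; half-tol=0.280, Σhalf²=0.249994
Nominal = 58.730. Worst-case = [58.730 - 1.133, 58.730 + 0.623] = [57.597, 59.353]. RSS = √0.249994 = 0.500.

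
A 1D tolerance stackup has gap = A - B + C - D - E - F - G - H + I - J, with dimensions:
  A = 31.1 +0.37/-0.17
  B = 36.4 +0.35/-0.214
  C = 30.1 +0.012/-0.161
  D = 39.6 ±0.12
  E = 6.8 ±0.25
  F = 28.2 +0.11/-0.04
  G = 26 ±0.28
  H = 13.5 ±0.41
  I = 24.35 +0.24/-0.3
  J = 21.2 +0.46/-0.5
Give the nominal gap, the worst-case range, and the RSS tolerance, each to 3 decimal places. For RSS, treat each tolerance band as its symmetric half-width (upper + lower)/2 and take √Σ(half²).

Stack each dimension's contribution:
  +A: nom +31.100 → Σnom=31.100; wc +0.370/-0.170 → slack +0.370/-0.170; half-tol=0.270, Σhalf²=0.072900
  -B: nom -36.400 → Σnom=-5.300; wc +0.214/-0.350 → slack +0.584/-0.520; half-tol=0.282, Σhalf²=0.152424
  +C: nom +30.100 → Σnom=24.800; wc +0.012/-0.161 → slack +0.596/-0.681; half-tol=0.087, Σhalf²=0.159906
  -D: nom -39.600 → Σnom=-14.800; wc +0.120/-0.120 → slack +0.716/-0.801; half-tol=0.120, Σhalf²=0.174306
  -E: nom -6.800 → Σnom=-21.600; wc +0.250/-0.250 → slack +0.966/-1.051; half-tol=0.250, Σhalf²=0.236806
  -F: nom -28.200 → Σnom=-49.800; wc +0.040/-0.110 → slack +1.006/-1.161; half-tol=0.075, Σhalf²=0.242431
  -G: nom -26.000 → Σnom=-75.800; wc +0.280/-0.280 → slack +1.286/-1.441; half-tol=0.280, Σhalf²=0.320831
  -H: nom -13.500 → Σnom=-89.300; wc +0.410/-0.410 → slack +1.696/-1.851; half-tol=0.410, Σhalf²=0.488931
  +I: nom +24.350 → Σnom=-64.950; wc +0.240/-0.300 → slack +1.936/-2.151; half-tol=0.270, Σhalf²=0.561831
  -J: nom -21.200 → Σnom=-86.150; wc +0.500/-0.460 → slack +2.436/-2.611; half-tol=0.480, Σhalf²=0.792231
Nominal = -86.150. Worst-case = [-86.150 - 2.611, -86.150 + 2.436] = [-88.761, -83.714]. RSS = √0.792231 = 0.890.

nominal=-86.150 wc=[-88.761,-83.714] rss=0.890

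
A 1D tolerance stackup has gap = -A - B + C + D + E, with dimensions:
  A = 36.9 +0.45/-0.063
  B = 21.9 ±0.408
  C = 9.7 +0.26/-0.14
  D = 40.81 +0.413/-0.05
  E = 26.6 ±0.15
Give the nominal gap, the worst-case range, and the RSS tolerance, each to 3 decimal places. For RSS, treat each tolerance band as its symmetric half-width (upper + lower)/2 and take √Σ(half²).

Stack each dimension's contribution:
  -A: nom -36.900 → Σnom=-36.900; wc +0.063/-0.450 → slack +0.063/-0.450; half-tol=0.257, Σhalf²=0.065792
  -B: nom -21.900 → Σnom=-58.800; wc +0.408/-0.408 → slack +0.471/-0.858; half-tol=0.408, Σhalf²=0.232256
  +C: nom +9.700 → Σnom=-49.100; wc +0.260/-0.140 → slack +0.731/-0.998; half-tol=0.200, Σhalf²=0.272256
  +D: nom +40.810 → Σnom=-8.290; wc +0.413/-0.050 → slack +1.144/-1.048; half-tol=0.231, Σhalf²=0.325848
  +E: nom +26.600 → Σnom=18.310; wc +0.150/-0.150 → slack +1.294/-1.198; half-tol=0.150, Σhalf²=0.348349
Nominal = 18.310. Worst-case = [18.310 - 1.198, 18.310 + 1.294] = [17.112, 19.604]. RSS = √0.348349 = 0.590.

nominal=18.310 wc=[17.112,19.604] rss=0.590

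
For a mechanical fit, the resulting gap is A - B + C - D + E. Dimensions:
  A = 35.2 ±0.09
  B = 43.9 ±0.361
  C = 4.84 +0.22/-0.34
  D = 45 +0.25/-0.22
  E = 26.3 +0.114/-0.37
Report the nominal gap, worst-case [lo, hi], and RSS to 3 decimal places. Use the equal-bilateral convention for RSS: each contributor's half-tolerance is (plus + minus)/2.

nominal=-22.560 wc=[-23.971,-21.555] rss=0.575

Stack each dimension's contribution:
  +A: nom +35.200 → Σnom=35.200; wc +0.090/-0.090 → slack +0.090/-0.090; half-tol=0.090, Σhalf²=0.008100
  -B: nom -43.900 → Σnom=-8.700; wc +0.361/-0.361 → slack +0.451/-0.451; half-tol=0.361, Σhalf²=0.138421
  +C: nom +4.840 → Σnom=-3.860; wc +0.220/-0.340 → slack +0.671/-0.791; half-tol=0.280, Σhalf²=0.216821
  -D: nom -45.000 → Σnom=-48.860; wc +0.220/-0.250 → slack +0.891/-1.041; half-tol=0.235, Σhalf²=0.272046
  +E: nom +26.300 → Σnom=-22.560; wc +0.114/-0.370 → slack +1.005/-1.411; half-tol=0.242, Σhalf²=0.330610
Nominal = -22.560. Worst-case = [-22.560 - 1.411, -22.560 + 1.005] = [-23.971, -21.555]. RSS = √0.330610 = 0.575.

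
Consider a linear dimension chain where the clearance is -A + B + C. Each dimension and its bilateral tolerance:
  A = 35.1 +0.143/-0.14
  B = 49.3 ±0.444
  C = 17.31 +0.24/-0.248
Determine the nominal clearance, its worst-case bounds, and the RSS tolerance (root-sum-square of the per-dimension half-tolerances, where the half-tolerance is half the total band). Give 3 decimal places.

nominal=31.510 wc=[30.675,32.334] rss=0.526

Stack each dimension's contribution:
  -A: nom -35.100 → Σnom=-35.100; wc +0.140/-0.143 → slack +0.140/-0.143; half-tol=0.142, Σhalf²=0.020022
  +B: nom +49.300 → Σnom=14.200; wc +0.444/-0.444 → slack +0.584/-0.587; half-tol=0.444, Σhalf²=0.217158
  +C: nom +17.310 → Σnom=31.510; wc +0.240/-0.248 → slack +0.824/-0.835; half-tol=0.244, Σhalf²=0.276694
Nominal = 31.510. Worst-case = [31.510 - 0.835, 31.510 + 0.824] = [30.675, 32.334]. RSS = √0.276694 = 0.526.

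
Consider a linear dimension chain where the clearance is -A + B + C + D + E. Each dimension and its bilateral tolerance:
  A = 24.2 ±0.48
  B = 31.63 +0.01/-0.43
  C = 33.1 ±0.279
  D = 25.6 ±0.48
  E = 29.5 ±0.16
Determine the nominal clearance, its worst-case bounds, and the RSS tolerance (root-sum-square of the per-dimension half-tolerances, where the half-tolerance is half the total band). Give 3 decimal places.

Stack each dimension's contribution:
  -A: nom -24.200 → Σnom=-24.200; wc +0.480/-0.480 → slack +0.480/-0.480; half-tol=0.480, Σhalf²=0.230400
  +B: nom +31.630 → Σnom=7.430; wc +0.010/-0.430 → slack +0.490/-0.910; half-tol=0.220, Σhalf²=0.278800
  +C: nom +33.100 → Σnom=40.530; wc +0.279/-0.279 → slack +0.769/-1.189; half-tol=0.279, Σhalf²=0.356641
  +D: nom +25.600 → Σnom=66.130; wc +0.480/-0.480 → slack +1.249/-1.669; half-tol=0.480, Σhalf²=0.587041
  +E: nom +29.500 → Σnom=95.630; wc +0.160/-0.160 → slack +1.409/-1.829; half-tol=0.160, Σhalf²=0.612641
Nominal = 95.630. Worst-case = [95.630 - 1.829, 95.630 + 1.409] = [93.801, 97.039]. RSS = √0.612641 = 0.783.

nominal=95.630 wc=[93.801,97.039] rss=0.783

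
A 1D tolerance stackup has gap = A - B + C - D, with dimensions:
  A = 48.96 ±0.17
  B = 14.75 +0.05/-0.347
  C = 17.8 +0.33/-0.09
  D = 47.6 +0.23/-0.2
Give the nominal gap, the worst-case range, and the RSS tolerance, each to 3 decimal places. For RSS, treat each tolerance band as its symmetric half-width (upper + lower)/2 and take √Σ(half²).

nominal=4.410 wc=[3.870,5.457] rss=0.398

Stack each dimension's contribution:
  +A: nom +48.960 → Σnom=48.960; wc +0.170/-0.170 → slack +0.170/-0.170; half-tol=0.170, Σhalf²=0.028900
  -B: nom -14.750 → Σnom=34.210; wc +0.347/-0.050 → slack +0.517/-0.220; half-tol=0.198, Σhalf²=0.068302
  +C: nom +17.800 → Σnom=52.010; wc +0.330/-0.090 → slack +0.847/-0.310; half-tol=0.210, Σhalf²=0.112402
  -D: nom -47.600 → Σnom=4.410; wc +0.200/-0.230 → slack +1.047/-0.540; half-tol=0.215, Σhalf²=0.158627
Nominal = 4.410. Worst-case = [4.410 - 0.540, 4.410 + 1.047] = [3.870, 5.457]. RSS = √0.158627 = 0.398.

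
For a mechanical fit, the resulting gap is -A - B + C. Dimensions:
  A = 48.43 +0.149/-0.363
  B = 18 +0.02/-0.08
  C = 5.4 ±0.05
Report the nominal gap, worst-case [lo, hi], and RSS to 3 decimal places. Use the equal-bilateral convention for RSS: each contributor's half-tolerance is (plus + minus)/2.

Stack each dimension's contribution:
  -A: nom -48.430 → Σnom=-48.430; wc +0.363/-0.149 → slack +0.363/-0.149; half-tol=0.256, Σhalf²=0.065536
  -B: nom -18.000 → Σnom=-66.430; wc +0.080/-0.020 → slack +0.443/-0.169; half-tol=0.050, Σhalf²=0.068036
  +C: nom +5.400 → Σnom=-61.030; wc +0.050/-0.050 → slack +0.493/-0.219; half-tol=0.050, Σhalf²=0.070536
Nominal = -61.030. Worst-case = [-61.030 - 0.219, -61.030 + 0.493] = [-61.249, -60.537]. RSS = √0.070536 = 0.266.

nominal=-61.030 wc=[-61.249,-60.537] rss=0.266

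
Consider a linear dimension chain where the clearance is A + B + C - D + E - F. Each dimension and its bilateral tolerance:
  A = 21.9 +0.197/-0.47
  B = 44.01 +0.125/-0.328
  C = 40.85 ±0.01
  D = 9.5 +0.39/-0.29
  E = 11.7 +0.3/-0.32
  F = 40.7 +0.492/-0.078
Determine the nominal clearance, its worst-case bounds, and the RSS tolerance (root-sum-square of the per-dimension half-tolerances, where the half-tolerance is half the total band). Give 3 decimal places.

nominal=68.260 wc=[66.250,69.260] rss=0.675

Stack each dimension's contribution:
  +A: nom +21.900 → Σnom=21.900; wc +0.197/-0.470 → slack +0.197/-0.470; half-tol=0.334, Σhalf²=0.111222
  +B: nom +44.010 → Σnom=65.910; wc +0.125/-0.328 → slack +0.322/-0.798; half-tol=0.227, Σhalf²=0.162525
  +C: nom +40.850 → Σnom=106.760; wc +0.010/-0.010 → slack +0.332/-0.808; half-tol=0.010, Σhalf²=0.162625
  -D: nom -9.500 → Σnom=97.260; wc +0.290/-0.390 → slack +0.622/-1.198; half-tol=0.340, Σhalf²=0.278224
  +E: nom +11.700 → Σnom=108.960; wc +0.300/-0.320 → slack +0.922/-1.518; half-tol=0.310, Σhalf²=0.374325
  -F: nom -40.700 → Σnom=68.260; wc +0.078/-0.492 → slack +1.000/-2.010; half-tol=0.285, Σhalf²=0.455549
Nominal = 68.260. Worst-case = [68.260 - 2.010, 68.260 + 1.000] = [66.250, 69.260]. RSS = √0.455549 = 0.675.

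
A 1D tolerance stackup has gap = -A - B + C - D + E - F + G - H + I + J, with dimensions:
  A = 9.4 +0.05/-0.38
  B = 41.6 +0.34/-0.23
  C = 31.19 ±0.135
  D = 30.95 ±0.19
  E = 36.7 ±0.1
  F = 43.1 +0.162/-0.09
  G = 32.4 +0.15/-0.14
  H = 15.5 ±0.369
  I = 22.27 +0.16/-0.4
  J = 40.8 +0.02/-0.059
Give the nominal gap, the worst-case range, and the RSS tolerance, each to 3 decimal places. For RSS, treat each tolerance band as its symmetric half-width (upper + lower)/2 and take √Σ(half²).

Stack each dimension's contribution:
  -A: nom -9.400 → Σnom=-9.400; wc +0.380/-0.050 → slack +0.380/-0.050; half-tol=0.215, Σhalf²=0.046225
  -B: nom -41.600 → Σnom=-51.000; wc +0.230/-0.340 → slack +0.610/-0.390; half-tol=0.285, Σhalf²=0.127450
  +C: nom +31.190 → Σnom=-19.810; wc +0.135/-0.135 → slack +0.745/-0.525; half-tol=0.135, Σhalf²=0.145675
  -D: nom -30.950 → Σnom=-50.760; wc +0.190/-0.190 → slack +0.935/-0.715; half-tol=0.190, Σhalf²=0.181775
  +E: nom +36.700 → Σnom=-14.060; wc +0.100/-0.100 → slack +1.035/-0.815; half-tol=0.100, Σhalf²=0.191775
  -F: nom -43.100 → Σnom=-57.160; wc +0.090/-0.162 → slack +1.125/-0.977; half-tol=0.126, Σhalf²=0.207651
  +G: nom +32.400 → Σnom=-24.760; wc +0.150/-0.140 → slack +1.275/-1.117; half-tol=0.145, Σhalf²=0.228676
  -H: nom -15.500 → Σnom=-40.260; wc +0.369/-0.369 → slack +1.644/-1.486; half-tol=0.369, Σhalf²=0.364837
  +I: nom +22.270 → Σnom=-17.990; wc +0.160/-0.400 → slack +1.804/-1.886; half-tol=0.280, Σhalf²=0.443237
  +J: nom +40.800 → Σnom=22.810; wc +0.020/-0.059 → slack +1.824/-1.945; half-tol=0.040, Σhalf²=0.444797
Nominal = 22.810. Worst-case = [22.810 - 1.945, 22.810 + 1.824] = [20.865, 24.634]. RSS = √0.444797 = 0.667.

nominal=22.810 wc=[20.865,24.634] rss=0.667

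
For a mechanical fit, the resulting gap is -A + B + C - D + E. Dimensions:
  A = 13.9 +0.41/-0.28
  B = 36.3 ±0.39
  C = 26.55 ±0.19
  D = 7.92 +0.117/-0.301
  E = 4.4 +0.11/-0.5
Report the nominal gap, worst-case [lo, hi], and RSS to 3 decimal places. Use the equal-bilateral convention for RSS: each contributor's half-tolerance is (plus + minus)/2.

Stack each dimension's contribution:
  -A: nom -13.900 → Σnom=-13.900; wc +0.280/-0.410 → slack +0.280/-0.410; half-tol=0.345, Σhalf²=0.119025
  +B: nom +36.300 → Σnom=22.400; wc +0.390/-0.390 → slack +0.670/-0.800; half-tol=0.390, Σhalf²=0.271125
  +C: nom +26.550 → Σnom=48.950; wc +0.190/-0.190 → slack +0.860/-0.990; half-tol=0.190, Σhalf²=0.307225
  -D: nom -7.920 → Σnom=41.030; wc +0.301/-0.117 → slack +1.161/-1.107; half-tol=0.209, Σhalf²=0.350906
  +E: nom +4.400 → Σnom=45.430; wc +0.110/-0.500 → slack +1.271/-1.607; half-tol=0.305, Σhalf²=0.443931
Nominal = 45.430. Worst-case = [45.430 - 1.607, 45.430 + 1.271] = [43.823, 46.701]. RSS = √0.443931 = 0.666.

nominal=45.430 wc=[43.823,46.701] rss=0.666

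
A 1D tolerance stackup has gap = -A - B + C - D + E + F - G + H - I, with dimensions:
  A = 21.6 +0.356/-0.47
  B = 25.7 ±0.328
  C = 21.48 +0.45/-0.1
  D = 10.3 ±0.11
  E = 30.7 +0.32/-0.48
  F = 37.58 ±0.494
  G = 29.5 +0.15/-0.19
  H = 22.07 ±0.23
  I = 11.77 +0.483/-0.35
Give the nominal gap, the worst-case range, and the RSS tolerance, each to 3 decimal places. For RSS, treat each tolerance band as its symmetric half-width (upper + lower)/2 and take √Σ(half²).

nominal=12.960 wc=[10.229,15.902] rss=1.013

Stack each dimension's contribution:
  -A: nom -21.600 → Σnom=-21.600; wc +0.470/-0.356 → slack +0.470/-0.356; half-tol=0.413, Σhalf²=0.170569
  -B: nom -25.700 → Σnom=-47.300; wc +0.328/-0.328 → slack +0.798/-0.684; half-tol=0.328, Σhalf²=0.278153
  +C: nom +21.480 → Σnom=-25.820; wc +0.450/-0.100 → slack +1.248/-0.784; half-tol=0.275, Σhalf²=0.353778
  -D: nom -10.300 → Σnom=-36.120; wc +0.110/-0.110 → slack +1.358/-0.894; half-tol=0.110, Σhalf²=0.365878
  +E: nom +30.700 → Σnom=-5.420; wc +0.320/-0.480 → slack +1.678/-1.374; half-tol=0.400, Σhalf²=0.525878
  +F: nom +37.580 → Σnom=32.160; wc +0.494/-0.494 → slack +2.172/-1.868; half-tol=0.494, Σhalf²=0.769914
  -G: nom -29.500 → Σnom=2.660; wc +0.190/-0.150 → slack +2.362/-2.018; half-tol=0.170, Σhalf²=0.798814
  +H: nom +22.070 → Σnom=24.730; wc +0.230/-0.230 → slack +2.592/-2.248; half-tol=0.230, Σhalf²=0.851714
  -I: nom -11.770 → Σnom=12.960; wc +0.350/-0.483 → slack +2.942/-2.731; half-tol=0.416, Σhalf²=1.025186
Nominal = 12.960. Worst-case = [12.960 - 2.731, 12.960 + 2.942] = [10.229, 15.902]. RSS = √1.025186 = 1.013.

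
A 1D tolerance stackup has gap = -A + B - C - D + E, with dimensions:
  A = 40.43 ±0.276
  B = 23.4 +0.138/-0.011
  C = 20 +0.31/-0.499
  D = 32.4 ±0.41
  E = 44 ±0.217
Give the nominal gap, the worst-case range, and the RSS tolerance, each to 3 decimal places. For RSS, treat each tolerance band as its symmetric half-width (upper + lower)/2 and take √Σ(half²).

Stack each dimension's contribution:
  -A: nom -40.430 → Σnom=-40.430; wc +0.276/-0.276 → slack +0.276/-0.276; half-tol=0.276, Σhalf²=0.076176
  +B: nom +23.400 → Σnom=-17.030; wc +0.138/-0.011 → slack +0.414/-0.287; half-tol=0.075, Σhalf²=0.081726
  -C: nom -20.000 → Σnom=-37.030; wc +0.499/-0.310 → slack +0.913/-0.597; half-tol=0.404, Σhalf²=0.245346
  -D: nom -32.400 → Σnom=-69.430; wc +0.410/-0.410 → slack +1.323/-1.007; half-tol=0.410, Σhalf²=0.413446
  +E: nom +44.000 → Σnom=-25.430; wc +0.217/-0.217 → slack +1.540/-1.224; half-tol=0.217, Σhalf²=0.460535
Nominal = -25.430. Worst-case = [-25.430 - 1.224, -25.430 + 1.540] = [-26.654, -23.890]. RSS = √0.460535 = 0.679.

nominal=-25.430 wc=[-26.654,-23.890] rss=0.679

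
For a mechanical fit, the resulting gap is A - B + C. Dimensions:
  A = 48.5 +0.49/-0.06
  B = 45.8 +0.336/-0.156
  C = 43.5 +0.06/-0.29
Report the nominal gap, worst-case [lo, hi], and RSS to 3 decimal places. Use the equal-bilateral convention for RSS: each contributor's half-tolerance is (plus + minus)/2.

nominal=46.200 wc=[45.514,46.906] rss=0.408

Stack each dimension's contribution:
  +A: nom +48.500 → Σnom=48.500; wc +0.490/-0.060 → slack +0.490/-0.060; half-tol=0.275, Σhalf²=0.075625
  -B: nom -45.800 → Σnom=2.700; wc +0.156/-0.336 → slack +0.646/-0.396; half-tol=0.246, Σhalf²=0.136141
  +C: nom +43.500 → Σnom=46.200; wc +0.060/-0.290 → slack +0.706/-0.686; half-tol=0.175, Σhalf²=0.166766
Nominal = 46.200. Worst-case = [46.200 - 0.686, 46.200 + 0.706] = [45.514, 46.906]. RSS = √0.166766 = 0.408.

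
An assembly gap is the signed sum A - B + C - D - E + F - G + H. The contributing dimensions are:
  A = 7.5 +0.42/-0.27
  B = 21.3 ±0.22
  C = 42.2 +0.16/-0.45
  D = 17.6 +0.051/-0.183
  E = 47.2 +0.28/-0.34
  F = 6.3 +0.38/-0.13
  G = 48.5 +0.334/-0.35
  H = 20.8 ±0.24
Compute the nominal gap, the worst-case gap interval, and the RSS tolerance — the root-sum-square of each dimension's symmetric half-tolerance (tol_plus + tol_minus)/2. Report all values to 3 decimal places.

Stack each dimension's contribution:
  +A: nom +7.500 → Σnom=7.500; wc +0.420/-0.270 → slack +0.420/-0.270; half-tol=0.345, Σhalf²=0.119025
  -B: nom -21.300 → Σnom=-13.800; wc +0.220/-0.220 → slack +0.640/-0.490; half-tol=0.220, Σhalf²=0.167425
  +C: nom +42.200 → Σnom=28.400; wc +0.160/-0.450 → slack +0.800/-0.940; half-tol=0.305, Σhalf²=0.260450
  -D: nom -17.600 → Σnom=10.800; wc +0.183/-0.051 → slack +0.983/-0.991; half-tol=0.117, Σhalf²=0.274139
  -E: nom -47.200 → Σnom=-36.400; wc +0.340/-0.280 → slack +1.323/-1.271; half-tol=0.310, Σhalf²=0.370239
  +F: nom +6.300 → Σnom=-30.100; wc +0.380/-0.130 → slack +1.703/-1.401; half-tol=0.255, Σhalf²=0.435264
  -G: nom -48.500 → Σnom=-78.600; wc +0.350/-0.334 → slack +2.053/-1.735; half-tol=0.342, Σhalf²=0.552228
  +H: nom +20.800 → Σnom=-57.800; wc +0.240/-0.240 → slack +2.293/-1.975; half-tol=0.240, Σhalf²=0.609828
Nominal = -57.800. Worst-case = [-57.800 - 1.975, -57.800 + 2.293] = [-59.775, -55.507]. RSS = √0.609828 = 0.781.

nominal=-57.800 wc=[-59.775,-55.507] rss=0.781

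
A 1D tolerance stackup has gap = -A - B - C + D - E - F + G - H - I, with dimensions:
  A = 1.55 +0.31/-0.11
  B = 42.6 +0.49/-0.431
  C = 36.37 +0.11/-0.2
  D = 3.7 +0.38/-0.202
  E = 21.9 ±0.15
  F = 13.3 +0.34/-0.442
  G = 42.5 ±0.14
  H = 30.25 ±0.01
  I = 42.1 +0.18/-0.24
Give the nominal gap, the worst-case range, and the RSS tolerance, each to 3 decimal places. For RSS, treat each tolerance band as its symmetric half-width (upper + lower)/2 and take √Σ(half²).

Stack each dimension's contribution:
  -A: nom -1.550 → Σnom=-1.550; wc +0.110/-0.310 → slack +0.110/-0.310; half-tol=0.210, Σhalf²=0.044100
  -B: nom -42.600 → Σnom=-44.150; wc +0.431/-0.490 → slack +0.541/-0.800; half-tol=0.461, Σhalf²=0.256160
  -C: nom -36.370 → Σnom=-80.520; wc +0.200/-0.110 → slack +0.741/-0.910; half-tol=0.155, Σhalf²=0.280185
  +D: nom +3.700 → Σnom=-76.820; wc +0.380/-0.202 → slack +1.121/-1.112; half-tol=0.291, Σhalf²=0.364866
  -E: nom -21.900 → Σnom=-98.720; wc +0.150/-0.150 → slack +1.271/-1.262; half-tol=0.150, Σhalf²=0.387366
  -F: nom -13.300 → Σnom=-112.020; wc +0.442/-0.340 → slack +1.713/-1.602; half-tol=0.391, Σhalf²=0.540247
  +G: nom +42.500 → Σnom=-69.520; wc +0.140/-0.140 → slack +1.853/-1.742; half-tol=0.140, Σhalf²=0.559847
  -H: nom -30.250 → Σnom=-99.770; wc +0.010/-0.010 → slack +1.863/-1.752; half-tol=0.010, Σhalf²=0.559947
  -I: nom -42.100 → Σnom=-141.870; wc +0.240/-0.180 → slack +2.103/-1.932; half-tol=0.210, Σhalf²=0.604047
Nominal = -141.870. Worst-case = [-141.870 - 1.932, -141.870 + 2.103] = [-143.802, -139.767]. RSS = √0.604047 = 0.777.

nominal=-141.870 wc=[-143.802,-139.767] rss=0.777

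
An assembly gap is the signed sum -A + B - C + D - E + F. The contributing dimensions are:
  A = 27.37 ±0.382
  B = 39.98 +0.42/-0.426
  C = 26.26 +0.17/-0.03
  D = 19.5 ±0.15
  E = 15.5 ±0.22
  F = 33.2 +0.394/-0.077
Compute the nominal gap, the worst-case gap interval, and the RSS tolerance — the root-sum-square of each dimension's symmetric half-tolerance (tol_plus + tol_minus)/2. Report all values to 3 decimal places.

Stack each dimension's contribution:
  -A: nom -27.370 → Σnom=-27.370; wc +0.382/-0.382 → slack +0.382/-0.382; half-tol=0.382, Σhalf²=0.145924
  +B: nom +39.980 → Σnom=12.610; wc +0.420/-0.426 → slack +0.802/-0.808; half-tol=0.423, Σhalf²=0.324853
  -C: nom -26.260 → Σnom=-13.650; wc +0.030/-0.170 → slack +0.832/-0.978; half-tol=0.100, Σhalf²=0.334853
  +D: nom +19.500 → Σnom=5.850; wc +0.150/-0.150 → slack +0.982/-1.128; half-tol=0.150, Σhalf²=0.357353
  -E: nom -15.500 → Σnom=-9.650; wc +0.220/-0.220 → slack +1.202/-1.348; half-tol=0.220, Σhalf²=0.405753
  +F: nom +33.200 → Σnom=23.550; wc +0.394/-0.077 → slack +1.596/-1.425; half-tol=0.236, Σhalf²=0.461213
Nominal = 23.550. Worst-case = [23.550 - 1.425, 23.550 + 1.596] = [22.125, 25.146]. RSS = √0.461213 = 0.679.

nominal=23.550 wc=[22.125,25.146] rss=0.679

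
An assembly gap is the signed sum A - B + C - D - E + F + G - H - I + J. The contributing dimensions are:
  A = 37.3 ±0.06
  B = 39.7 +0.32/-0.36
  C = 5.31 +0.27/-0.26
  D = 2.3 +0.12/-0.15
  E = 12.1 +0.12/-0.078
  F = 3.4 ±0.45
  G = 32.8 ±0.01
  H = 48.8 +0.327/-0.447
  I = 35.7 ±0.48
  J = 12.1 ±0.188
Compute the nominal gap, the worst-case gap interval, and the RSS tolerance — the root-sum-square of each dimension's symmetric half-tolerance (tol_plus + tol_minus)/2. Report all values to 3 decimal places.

Stack each dimension's contribution:
  +A: nom +37.300 → Σnom=37.300; wc +0.060/-0.060 → slack +0.060/-0.060; half-tol=0.060, Σhalf²=0.003600
  -B: nom -39.700 → Σnom=-2.400; wc +0.360/-0.320 → slack +0.420/-0.380; half-tol=0.340, Σhalf²=0.119200
  +C: nom +5.310 → Σnom=2.910; wc +0.270/-0.260 → slack +0.690/-0.640; half-tol=0.265, Σhalf²=0.189425
  -D: nom -2.300 → Σnom=0.610; wc +0.150/-0.120 → slack +0.840/-0.760; half-tol=0.135, Σhalf²=0.207650
  -E: nom -12.100 → Σnom=-11.490; wc +0.078/-0.120 → slack +0.918/-0.880; half-tol=0.099, Σhalf²=0.217451
  +F: nom +3.400 → Σnom=-8.090; wc +0.450/-0.450 → slack +1.368/-1.330; half-tol=0.450, Σhalf²=0.419951
  +G: nom +32.800 → Σnom=24.710; wc +0.010/-0.010 → slack +1.378/-1.340; half-tol=0.010, Σhalf²=0.420051
  -H: nom -48.800 → Σnom=-24.090; wc +0.447/-0.327 → slack +1.825/-1.667; half-tol=0.387, Σhalf²=0.569820
  -I: nom -35.700 → Σnom=-59.790; wc +0.480/-0.480 → slack +2.305/-2.147; half-tol=0.480, Σhalf²=0.800220
  +J: nom +12.100 → Σnom=-47.690; wc +0.188/-0.188 → slack +2.493/-2.335; half-tol=0.188, Σhalf²=0.835564
Nominal = -47.690. Worst-case = [-47.690 - 2.335, -47.690 + 2.493] = [-50.025, -45.197]. RSS = √0.835564 = 0.914.

nominal=-47.690 wc=[-50.025,-45.197] rss=0.914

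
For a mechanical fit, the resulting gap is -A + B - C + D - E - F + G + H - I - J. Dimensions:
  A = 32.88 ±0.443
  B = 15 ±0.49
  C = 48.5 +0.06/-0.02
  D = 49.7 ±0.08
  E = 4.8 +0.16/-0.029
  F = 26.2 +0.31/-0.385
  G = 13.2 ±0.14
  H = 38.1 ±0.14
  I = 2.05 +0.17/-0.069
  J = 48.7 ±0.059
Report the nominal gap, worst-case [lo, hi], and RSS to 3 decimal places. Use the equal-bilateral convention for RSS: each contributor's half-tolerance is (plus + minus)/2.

Stack each dimension's contribution:
  -A: nom -32.880 → Σnom=-32.880; wc +0.443/-0.443 → slack +0.443/-0.443; half-tol=0.443, Σhalf²=0.196249
  +B: nom +15.000 → Σnom=-17.880; wc +0.490/-0.490 → slack +0.933/-0.933; half-tol=0.490, Σhalf²=0.436349
  -C: nom -48.500 → Σnom=-66.380; wc +0.020/-0.060 → slack +0.953/-0.993; half-tol=0.040, Σhalf²=0.437949
  +D: nom +49.700 → Σnom=-16.680; wc +0.080/-0.080 → slack +1.033/-1.073; half-tol=0.080, Σhalf²=0.444349
  -E: nom -4.800 → Σnom=-21.480; wc +0.029/-0.160 → slack +1.062/-1.233; half-tol=0.095, Σhalf²=0.453279
  -F: nom -26.200 → Σnom=-47.680; wc +0.385/-0.310 → slack +1.447/-1.543; half-tol=0.348, Σhalf²=0.574036
  +G: nom +13.200 → Σnom=-34.480; wc +0.140/-0.140 → slack +1.587/-1.683; half-tol=0.140, Σhalf²=0.593635
  +H: nom +38.100 → Σnom=3.620; wc +0.140/-0.140 → slack +1.727/-1.823; half-tol=0.140, Σhalf²=0.613235
  -I: nom -2.050 → Σnom=1.570; wc +0.069/-0.170 → slack +1.796/-1.993; half-tol=0.120, Σhalf²=0.627516
  -J: nom -48.700 → Σnom=-47.130; wc +0.059/-0.059 → slack +1.855/-2.052; half-tol=0.059, Σhalf²=0.630997
Nominal = -47.130. Worst-case = [-47.130 - 2.052, -47.130 + 1.855] = [-49.182, -45.275]. RSS = √0.630997 = 0.794.

nominal=-47.130 wc=[-49.182,-45.275] rss=0.794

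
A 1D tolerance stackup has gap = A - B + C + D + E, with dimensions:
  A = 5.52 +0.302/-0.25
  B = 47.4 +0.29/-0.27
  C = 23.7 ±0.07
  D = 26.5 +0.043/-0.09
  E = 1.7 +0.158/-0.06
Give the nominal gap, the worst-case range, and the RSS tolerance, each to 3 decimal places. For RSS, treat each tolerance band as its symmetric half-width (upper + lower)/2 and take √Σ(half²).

Stack each dimension's contribution:
  +A: nom +5.520 → Σnom=5.520; wc +0.302/-0.250 → slack +0.302/-0.250; half-tol=0.276, Σhalf²=0.076176
  -B: nom -47.400 → Σnom=-41.880; wc +0.270/-0.290 → slack +0.572/-0.540; half-tol=0.280, Σhalf²=0.154576
  +C: nom +23.700 → Σnom=-18.180; wc +0.070/-0.070 → slack +0.642/-0.610; half-tol=0.070, Σhalf²=0.159476
  +D: nom +26.500 → Σnom=8.320; wc +0.043/-0.090 → slack +0.685/-0.700; half-tol=0.067, Σhalf²=0.163898
  +E: nom +1.700 → Σnom=10.020; wc +0.158/-0.060 → slack +0.843/-0.760; half-tol=0.109, Σhalf²=0.175779
Nominal = 10.020. Worst-case = [10.020 - 0.760, 10.020 + 0.843] = [9.260, 10.863]. RSS = √0.175779 = 0.419.

nominal=10.020 wc=[9.260,10.863] rss=0.419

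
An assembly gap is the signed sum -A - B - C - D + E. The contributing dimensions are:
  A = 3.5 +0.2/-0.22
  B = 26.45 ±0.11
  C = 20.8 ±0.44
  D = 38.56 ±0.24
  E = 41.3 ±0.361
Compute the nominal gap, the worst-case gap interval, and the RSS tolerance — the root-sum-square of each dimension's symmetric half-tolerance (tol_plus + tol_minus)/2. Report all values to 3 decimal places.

nominal=-48.010 wc=[-49.361,-46.639] rss=0.662

Stack each dimension's contribution:
  -A: nom -3.500 → Σnom=-3.500; wc +0.220/-0.200 → slack +0.220/-0.200; half-tol=0.210, Σhalf²=0.044100
  -B: nom -26.450 → Σnom=-29.950; wc +0.110/-0.110 → slack +0.330/-0.310; half-tol=0.110, Σhalf²=0.056200
  -C: nom -20.800 → Σnom=-50.750; wc +0.440/-0.440 → slack +0.770/-0.750; half-tol=0.440, Σhalf²=0.249800
  -D: nom -38.560 → Σnom=-89.310; wc +0.240/-0.240 → slack +1.010/-0.990; half-tol=0.240, Σhalf²=0.307400
  +E: nom +41.300 → Σnom=-48.010; wc +0.361/-0.361 → slack +1.371/-1.351; half-tol=0.361, Σhalf²=0.437721
Nominal = -48.010. Worst-case = [-48.010 - 1.351, -48.010 + 1.371] = [-49.361, -46.639]. RSS = √0.437721 = 0.662.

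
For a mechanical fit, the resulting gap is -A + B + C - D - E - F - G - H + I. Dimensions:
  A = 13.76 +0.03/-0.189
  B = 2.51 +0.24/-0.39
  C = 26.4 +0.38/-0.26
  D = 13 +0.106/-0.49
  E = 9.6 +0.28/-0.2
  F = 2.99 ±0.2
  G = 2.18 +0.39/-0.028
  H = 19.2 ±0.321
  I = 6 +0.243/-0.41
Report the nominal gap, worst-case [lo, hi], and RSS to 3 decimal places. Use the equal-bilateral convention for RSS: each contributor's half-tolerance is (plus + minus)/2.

nominal=-25.820 wc=[-28.207,-23.529] rss=0.808

Stack each dimension's contribution:
  -A: nom -13.760 → Σnom=-13.760; wc +0.189/-0.030 → slack +0.189/-0.030; half-tol=0.110, Σhalf²=0.011990
  +B: nom +2.510 → Σnom=-11.250; wc +0.240/-0.390 → slack +0.429/-0.420; half-tol=0.315, Σhalf²=0.111215
  +C: nom +26.400 → Σnom=15.150; wc +0.380/-0.260 → slack +0.809/-0.680; half-tol=0.320, Σhalf²=0.213615
  -D: nom -13.000 → Σnom=2.150; wc +0.490/-0.106 → slack +1.299/-0.786; half-tol=0.298, Σhalf²=0.302419
  -E: nom -9.600 → Σnom=-7.450; wc +0.200/-0.280 → slack +1.499/-1.066; half-tol=0.240, Σhalf²=0.360019
  -F: nom -2.990 → Σnom=-10.440; wc +0.200/-0.200 → slack +1.699/-1.266; half-tol=0.200, Σhalf²=0.400019
  -G: nom -2.180 → Σnom=-12.620; wc +0.028/-0.390 → slack +1.727/-1.656; half-tol=0.209, Σhalf²=0.443700
  -H: nom -19.200 → Σnom=-31.820; wc +0.321/-0.321 → slack +2.048/-1.977; half-tol=0.321, Σhalf²=0.546741
  +I: nom +6.000 → Σnom=-25.820; wc +0.243/-0.410 → slack +2.291/-2.387; half-tol=0.327, Σhalf²=0.653344
Nominal = -25.820. Worst-case = [-25.820 - 2.387, -25.820 + 2.291] = [-28.207, -23.529]. RSS = √0.653344 = 0.808.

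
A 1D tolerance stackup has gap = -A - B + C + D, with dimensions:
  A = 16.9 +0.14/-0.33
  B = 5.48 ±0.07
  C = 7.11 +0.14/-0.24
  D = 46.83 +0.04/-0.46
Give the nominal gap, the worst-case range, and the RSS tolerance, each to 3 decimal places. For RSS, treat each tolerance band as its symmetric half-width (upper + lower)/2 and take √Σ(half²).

Stack each dimension's contribution:
  -A: nom -16.900 → Σnom=-16.900; wc +0.330/-0.140 → slack +0.330/-0.140; half-tol=0.235, Σhalf²=0.055225
  -B: nom -5.480 → Σnom=-22.380; wc +0.070/-0.070 → slack +0.400/-0.210; half-tol=0.070, Σhalf²=0.060125
  +C: nom +7.110 → Σnom=-15.270; wc +0.140/-0.240 → slack +0.540/-0.450; half-tol=0.190, Σhalf²=0.096225
  +D: nom +46.830 → Σnom=31.560; wc +0.040/-0.460 → slack +0.580/-0.910; half-tol=0.250, Σhalf²=0.158725
Nominal = 31.560. Worst-case = [31.560 - 0.910, 31.560 + 0.580] = [30.650, 32.140]. RSS = √0.158725 = 0.398.

nominal=31.560 wc=[30.650,32.140] rss=0.398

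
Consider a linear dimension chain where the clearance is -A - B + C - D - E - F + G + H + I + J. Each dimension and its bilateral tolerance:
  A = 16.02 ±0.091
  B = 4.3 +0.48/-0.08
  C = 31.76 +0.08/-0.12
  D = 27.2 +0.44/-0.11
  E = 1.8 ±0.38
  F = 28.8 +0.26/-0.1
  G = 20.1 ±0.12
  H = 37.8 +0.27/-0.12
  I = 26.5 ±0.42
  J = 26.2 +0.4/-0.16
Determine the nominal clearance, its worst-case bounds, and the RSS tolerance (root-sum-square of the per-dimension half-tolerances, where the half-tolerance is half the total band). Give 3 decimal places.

nominal=64.240 wc=[61.649,66.291] rss=0.810

Stack each dimension's contribution:
  -A: nom -16.020 → Σnom=-16.020; wc +0.091/-0.091 → slack +0.091/-0.091; half-tol=0.091, Σhalf²=0.008281
  -B: nom -4.300 → Σnom=-20.320; wc +0.080/-0.480 → slack +0.171/-0.571; half-tol=0.280, Σhalf²=0.086681
  +C: nom +31.760 → Σnom=11.440; wc +0.080/-0.120 → slack +0.251/-0.691; half-tol=0.100, Σhalf²=0.096681
  -D: nom -27.200 → Σnom=-15.760; wc +0.110/-0.440 → slack +0.361/-1.131; half-tol=0.275, Σhalf²=0.172306
  -E: nom -1.800 → Σnom=-17.560; wc +0.380/-0.380 → slack +0.741/-1.511; half-tol=0.380, Σhalf²=0.316706
  -F: nom -28.800 → Σnom=-46.360; wc +0.100/-0.260 → slack +0.841/-1.771; half-tol=0.180, Σhalf²=0.349106
  +G: nom +20.100 → Σnom=-26.260; wc +0.120/-0.120 → slack +0.961/-1.891; half-tol=0.120, Σhalf²=0.363506
  +H: nom +37.800 → Σnom=11.540; wc +0.270/-0.120 → slack +1.231/-2.011; half-tol=0.195, Σhalf²=0.401531
  +I: nom +26.500 → Σnom=38.040; wc +0.420/-0.420 → slack +1.651/-2.431; half-tol=0.420, Σhalf²=0.577931
  +J: nom +26.200 → Σnom=64.240; wc +0.400/-0.160 → slack +2.051/-2.591; half-tol=0.280, Σhalf²=0.656331
Nominal = 64.240. Worst-case = [64.240 - 2.591, 64.240 + 2.051] = [61.649, 66.291]. RSS = √0.656331 = 0.810.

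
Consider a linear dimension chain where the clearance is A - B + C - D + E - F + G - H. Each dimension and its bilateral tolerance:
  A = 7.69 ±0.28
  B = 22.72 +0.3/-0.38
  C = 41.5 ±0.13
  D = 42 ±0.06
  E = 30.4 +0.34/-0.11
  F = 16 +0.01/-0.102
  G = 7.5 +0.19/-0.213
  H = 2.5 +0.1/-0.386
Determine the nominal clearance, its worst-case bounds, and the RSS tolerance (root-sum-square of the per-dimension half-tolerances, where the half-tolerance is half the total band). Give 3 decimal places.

nominal=3.870 wc=[2.667,5.738] rss=0.607

Stack each dimension's contribution:
  +A: nom +7.690 → Σnom=7.690; wc +0.280/-0.280 → slack +0.280/-0.280; half-tol=0.280, Σhalf²=0.078400
  -B: nom -22.720 → Σnom=-15.030; wc +0.380/-0.300 → slack +0.660/-0.580; half-tol=0.340, Σhalf²=0.194000
  +C: nom +41.500 → Σnom=26.470; wc +0.130/-0.130 → slack +0.790/-0.710; half-tol=0.130, Σhalf²=0.210900
  -D: nom -42.000 → Σnom=-15.530; wc +0.060/-0.060 → slack +0.850/-0.770; half-tol=0.060, Σhalf²=0.214500
  +E: nom +30.400 → Σnom=14.870; wc +0.340/-0.110 → slack +1.190/-0.880; half-tol=0.225, Σhalf²=0.265125
  -F: nom -16.000 → Σnom=-1.130; wc +0.102/-0.010 → slack +1.292/-0.890; half-tol=0.056, Σhalf²=0.268261
  +G: nom +7.500 → Σnom=6.370; wc +0.190/-0.213 → slack +1.482/-1.103; half-tol=0.202, Σhalf²=0.308863
  -H: nom -2.500 → Σnom=3.870; wc +0.386/-0.100 → slack +1.868/-1.203; half-tol=0.243, Σhalf²=0.367912
Nominal = 3.870. Worst-case = [3.870 - 1.203, 3.870 + 1.868] = [2.667, 5.738]. RSS = √0.367912 = 0.607.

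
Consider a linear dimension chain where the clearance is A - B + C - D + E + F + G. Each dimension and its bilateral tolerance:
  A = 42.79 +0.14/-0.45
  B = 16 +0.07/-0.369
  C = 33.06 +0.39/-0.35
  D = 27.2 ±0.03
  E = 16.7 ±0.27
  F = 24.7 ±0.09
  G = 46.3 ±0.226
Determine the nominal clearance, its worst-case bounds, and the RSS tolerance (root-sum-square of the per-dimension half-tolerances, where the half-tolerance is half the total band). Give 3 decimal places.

nominal=120.350 wc=[118.864,121.865] rss=0.636

Stack each dimension's contribution:
  +A: nom +42.790 → Σnom=42.790; wc +0.140/-0.450 → slack +0.140/-0.450; half-tol=0.295, Σhalf²=0.087025
  -B: nom -16.000 → Σnom=26.790; wc +0.369/-0.070 → slack +0.509/-0.520; half-tol=0.220, Σhalf²=0.135205
  +C: nom +33.060 → Σnom=59.850; wc +0.390/-0.350 → slack +0.899/-0.870; half-tol=0.370, Σhalf²=0.272105
  -D: nom -27.200 → Σnom=32.650; wc +0.030/-0.030 → slack +0.929/-0.900; half-tol=0.030, Σhalf²=0.273005
  +E: nom +16.700 → Σnom=49.350; wc +0.270/-0.270 → slack +1.199/-1.170; half-tol=0.270, Σhalf²=0.345905
  +F: nom +24.700 → Σnom=74.050; wc +0.090/-0.090 → slack +1.289/-1.260; half-tol=0.090, Σhalf²=0.354005
  +G: nom +46.300 → Σnom=120.350; wc +0.226/-0.226 → slack +1.515/-1.486; half-tol=0.226, Σhalf²=0.405081
Nominal = 120.350. Worst-case = [120.350 - 1.486, 120.350 + 1.515] = [118.864, 121.865]. RSS = √0.405081 = 0.636.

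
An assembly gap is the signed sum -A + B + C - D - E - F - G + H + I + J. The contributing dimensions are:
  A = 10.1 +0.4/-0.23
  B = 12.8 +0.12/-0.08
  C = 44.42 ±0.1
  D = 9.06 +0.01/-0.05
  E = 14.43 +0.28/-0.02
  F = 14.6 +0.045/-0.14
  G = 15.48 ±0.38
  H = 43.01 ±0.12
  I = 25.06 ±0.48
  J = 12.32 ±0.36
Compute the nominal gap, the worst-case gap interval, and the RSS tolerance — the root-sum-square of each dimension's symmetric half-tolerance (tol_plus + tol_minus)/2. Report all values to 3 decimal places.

Stack each dimension's contribution:
  -A: nom -10.100 → Σnom=-10.100; wc +0.230/-0.400 → slack +0.230/-0.400; half-tol=0.315, Σhalf²=0.099225
  +B: nom +12.800 → Σnom=2.700; wc +0.120/-0.080 → slack +0.350/-0.480; half-tol=0.100, Σhalf²=0.109225
  +C: nom +44.420 → Σnom=47.120; wc +0.100/-0.100 → slack +0.450/-0.580; half-tol=0.100, Σhalf²=0.119225
  -D: nom -9.060 → Σnom=38.060; wc +0.050/-0.010 → slack +0.500/-0.590; half-tol=0.030, Σhalf²=0.120125
  -E: nom -14.430 → Σnom=23.630; wc +0.020/-0.280 → slack +0.520/-0.870; half-tol=0.150, Σhalf²=0.142625
  -F: nom -14.600 → Σnom=9.030; wc +0.140/-0.045 → slack +0.660/-0.915; half-tol=0.092, Σhalf²=0.151181
  -G: nom -15.480 → Σnom=-6.450; wc +0.380/-0.380 → slack +1.040/-1.295; half-tol=0.380, Σhalf²=0.295581
  +H: nom +43.010 → Σnom=36.560; wc +0.120/-0.120 → slack +1.160/-1.415; half-tol=0.120, Σhalf²=0.309981
  +I: nom +25.060 → Σnom=61.620; wc +0.480/-0.480 → slack +1.640/-1.895; half-tol=0.480, Σhalf²=0.540381
  +J: nom +12.320 → Σnom=73.940; wc +0.360/-0.360 → slack +2.000/-2.255; half-tol=0.360, Σhalf²=0.669981
Nominal = 73.940. Worst-case = [73.940 - 2.255, 73.940 + 2.000] = [71.685, 75.940]. RSS = √0.669981 = 0.819.

nominal=73.940 wc=[71.685,75.940] rss=0.819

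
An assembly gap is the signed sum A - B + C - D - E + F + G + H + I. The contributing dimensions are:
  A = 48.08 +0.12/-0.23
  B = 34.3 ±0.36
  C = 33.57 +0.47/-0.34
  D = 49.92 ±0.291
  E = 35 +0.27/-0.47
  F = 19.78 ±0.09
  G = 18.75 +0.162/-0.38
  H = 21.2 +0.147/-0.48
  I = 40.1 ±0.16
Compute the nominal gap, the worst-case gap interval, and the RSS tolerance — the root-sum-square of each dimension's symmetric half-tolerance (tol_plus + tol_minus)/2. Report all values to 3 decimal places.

nominal=62.260 wc=[59.659,64.530] rss=0.867

Stack each dimension's contribution:
  +A: nom +48.080 → Σnom=48.080; wc +0.120/-0.230 → slack +0.120/-0.230; half-tol=0.175, Σhalf²=0.030625
  -B: nom -34.300 → Σnom=13.780; wc +0.360/-0.360 → slack +0.480/-0.590; half-tol=0.360, Σhalf²=0.160225
  +C: nom +33.570 → Σnom=47.350; wc +0.470/-0.340 → slack +0.950/-0.930; half-tol=0.405, Σhalf²=0.324250
  -D: nom -49.920 → Σnom=-2.570; wc +0.291/-0.291 → slack +1.241/-1.221; half-tol=0.291, Σhalf²=0.408931
  -E: nom -35.000 → Σnom=-37.570; wc +0.470/-0.270 → slack +1.711/-1.491; half-tol=0.370, Σhalf²=0.545831
  +F: nom +19.780 → Σnom=-17.790; wc +0.090/-0.090 → slack +1.801/-1.581; half-tol=0.090, Σhalf²=0.553931
  +G: nom +18.750 → Σnom=0.960; wc +0.162/-0.380 → slack +1.963/-1.961; half-tol=0.271, Σhalf²=0.627372
  +H: nom +21.200 → Σnom=22.160; wc +0.147/-0.480 → slack +2.110/-2.441; half-tol=0.314, Σhalf²=0.725654
  +I: nom +40.100 → Σnom=62.260; wc +0.160/-0.160 → slack +2.270/-2.601; half-tol=0.160, Σhalf²=0.751254
Nominal = 62.260. Worst-case = [62.260 - 2.601, 62.260 + 2.270] = [59.659, 64.530]. RSS = √0.751254 = 0.867.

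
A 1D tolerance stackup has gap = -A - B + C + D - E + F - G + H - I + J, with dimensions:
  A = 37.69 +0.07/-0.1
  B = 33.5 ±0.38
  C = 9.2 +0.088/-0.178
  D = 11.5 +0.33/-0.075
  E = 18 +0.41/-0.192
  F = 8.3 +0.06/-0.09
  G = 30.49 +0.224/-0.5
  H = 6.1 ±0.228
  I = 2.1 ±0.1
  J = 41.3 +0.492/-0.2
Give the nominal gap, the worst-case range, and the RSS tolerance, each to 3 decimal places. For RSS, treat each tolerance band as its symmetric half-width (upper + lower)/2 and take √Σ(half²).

nominal=-45.380 wc=[-47.335,-42.910] rss=0.787

Stack each dimension's contribution:
  -A: nom -37.690 → Σnom=-37.690; wc +0.100/-0.070 → slack +0.100/-0.070; half-tol=0.085, Σhalf²=0.007225
  -B: nom -33.500 → Σnom=-71.190; wc +0.380/-0.380 → slack +0.480/-0.450; half-tol=0.380, Σhalf²=0.151625
  +C: nom +9.200 → Σnom=-61.990; wc +0.088/-0.178 → slack +0.568/-0.628; half-tol=0.133, Σhalf²=0.169314
  +D: nom +11.500 → Σnom=-50.490; wc +0.330/-0.075 → slack +0.898/-0.703; half-tol=0.203, Σhalf²=0.210320
  -E: nom -18.000 → Σnom=-68.490; wc +0.192/-0.410 → slack +1.090/-1.113; half-tol=0.301, Σhalf²=0.300921
  +F: nom +8.300 → Σnom=-60.190; wc +0.060/-0.090 → slack +1.150/-1.203; half-tol=0.075, Σhalf²=0.306546
  -G: nom -30.490 → Σnom=-90.680; wc +0.500/-0.224 → slack +1.650/-1.427; half-tol=0.362, Σhalf²=0.437590
  +H: nom +6.100 → Σnom=-84.580; wc +0.228/-0.228 → slack +1.878/-1.655; half-tol=0.228, Σhalf²=0.489574
  -I: nom -2.100 → Σnom=-86.680; wc +0.100/-0.100 → slack +1.978/-1.755; half-tol=0.100, Σhalf²=0.499574
  +J: nom +41.300 → Σnom=-45.380; wc +0.492/-0.200 → slack +2.470/-1.955; half-tol=0.346, Σhalf²=0.619290
Nominal = -45.380. Worst-case = [-45.380 - 1.955, -45.380 + 2.470] = [-47.335, -42.910]. RSS = √0.619290 = 0.787.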